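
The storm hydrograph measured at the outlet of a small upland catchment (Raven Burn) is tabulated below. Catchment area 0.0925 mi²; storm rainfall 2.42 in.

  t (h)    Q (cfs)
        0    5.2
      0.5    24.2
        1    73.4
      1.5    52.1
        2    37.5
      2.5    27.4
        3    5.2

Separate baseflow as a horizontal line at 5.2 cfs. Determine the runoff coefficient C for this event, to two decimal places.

C ≈ 0.65

ΣQ_DR = 188.6 cfs; V = ΣQ_DR·Δt = 3.395 × 10^5 ft³.
Runoff depth d = V / A = 1.580 in.
C = d / P = 1.580 / 2.42 = 0.65.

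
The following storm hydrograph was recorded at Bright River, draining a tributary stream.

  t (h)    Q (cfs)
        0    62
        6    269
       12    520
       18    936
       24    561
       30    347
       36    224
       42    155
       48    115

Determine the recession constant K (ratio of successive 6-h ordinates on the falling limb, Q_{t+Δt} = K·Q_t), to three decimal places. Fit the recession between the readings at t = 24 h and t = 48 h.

Using the recession-limb readings at t = 24 h and t = 48 h: Q falls from 561 to 115 cfs over 4 intervals.
K = (Q₂/Q₁)^(1/4) = (115/561)^(1/4) = 0.673.

K ≈ 0.673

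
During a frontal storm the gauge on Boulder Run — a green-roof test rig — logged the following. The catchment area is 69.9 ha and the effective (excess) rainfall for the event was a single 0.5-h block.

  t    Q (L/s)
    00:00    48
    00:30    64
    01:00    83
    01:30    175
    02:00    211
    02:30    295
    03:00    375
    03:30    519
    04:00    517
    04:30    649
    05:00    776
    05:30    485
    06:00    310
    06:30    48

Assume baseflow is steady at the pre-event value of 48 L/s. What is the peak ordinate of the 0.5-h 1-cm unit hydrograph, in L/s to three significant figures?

Direct runoff: 0.0, 16.0, 35.0, 127.0, 163.0, 247.0, 327.0, 471.0, 469.0, 601.0, 728.0, 437.0, 262.0, 0.0 L/s; ΣQ_DR = 3883 L/s, peak = 728.0 L/s.
Runoff depth d = ΣQ_DR·Δt / A = 3883 × 1800 / (69.9 ha) = 9.999 mm.
The 1-cm UH is the DRH scaled by (10 mm)/d, so U_p = 728.0 × 10/9.999 = 728 L/s.

U_p ≈ 728 L/s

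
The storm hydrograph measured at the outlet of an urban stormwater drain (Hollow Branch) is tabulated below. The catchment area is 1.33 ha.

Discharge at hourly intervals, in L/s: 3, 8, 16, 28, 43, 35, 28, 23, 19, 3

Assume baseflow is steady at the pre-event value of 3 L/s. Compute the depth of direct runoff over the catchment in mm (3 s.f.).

Direct runoff: 0.0, 5.0, 13.0, 25.0, 40.0, 32.0, 25.0, 20.0, 16.0, 0.0 L/s; ΣQ_DR = 176.0 L/s.
V = ΣQ_DR · Δt = 176.0 × 3600 s = 6.336 × 10^5 L.
Over A = 1.33 ha, depth = V / A = 47.6 mm.

d ≈ 47.6 mm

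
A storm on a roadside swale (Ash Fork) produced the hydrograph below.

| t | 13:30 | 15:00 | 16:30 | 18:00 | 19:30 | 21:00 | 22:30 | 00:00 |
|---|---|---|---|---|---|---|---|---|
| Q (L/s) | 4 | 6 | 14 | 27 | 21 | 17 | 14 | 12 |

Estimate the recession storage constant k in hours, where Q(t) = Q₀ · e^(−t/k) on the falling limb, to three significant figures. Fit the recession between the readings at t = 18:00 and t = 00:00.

On the falling limb, Q drops from 27 to 12 L/s between t = 18:00 and t = 00:00 (Δt = 6 h).
k = −Δt / ln(Q₂/Q₁) = −6 / ln(12/27) = 7.40 h.

k ≈ 7.40 h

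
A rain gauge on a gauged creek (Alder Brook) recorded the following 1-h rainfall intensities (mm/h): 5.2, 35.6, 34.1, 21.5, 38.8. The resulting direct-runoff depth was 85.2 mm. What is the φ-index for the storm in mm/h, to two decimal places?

φ ≈ 11.20 mm/h

Only the 4 blocks with intensity above φ contribute runoff: 35.6, 34.1, 21.5, 38.8 mm/h.
Σ(I−φ)·Δt = d  ⇒  (35.6+34.1+21.5+38.8 − 4φ)·1 = 85.2
φ = (130.0 − 85.2/1) / 4 = 11.20 mm/h.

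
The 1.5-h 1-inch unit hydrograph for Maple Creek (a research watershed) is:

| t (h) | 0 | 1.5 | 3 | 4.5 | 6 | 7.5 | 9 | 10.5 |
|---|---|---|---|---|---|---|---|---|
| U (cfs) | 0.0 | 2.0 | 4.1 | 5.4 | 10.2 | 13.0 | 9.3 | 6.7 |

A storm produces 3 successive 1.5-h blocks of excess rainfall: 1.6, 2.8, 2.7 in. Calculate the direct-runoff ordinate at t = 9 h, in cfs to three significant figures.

By discrete convolution, Q_j = Σ (P_i / 1 in) · U_{j−i}.
At t = 9 h (j=6): Q = (1.6/1)·9.3 + (2.8/1)·13.0 + (2.7/1)·10.2 = 78.8 cfs.

Q ≈ 78.8 cfs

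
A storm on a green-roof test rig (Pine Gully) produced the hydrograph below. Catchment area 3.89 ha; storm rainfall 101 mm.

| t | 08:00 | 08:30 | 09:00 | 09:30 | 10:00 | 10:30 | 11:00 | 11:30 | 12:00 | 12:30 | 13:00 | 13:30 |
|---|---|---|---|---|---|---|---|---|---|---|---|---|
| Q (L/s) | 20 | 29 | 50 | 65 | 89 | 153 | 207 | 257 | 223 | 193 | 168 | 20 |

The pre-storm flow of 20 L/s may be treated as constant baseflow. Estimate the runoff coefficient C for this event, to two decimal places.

C ≈ 0.57

ΣQ_DR = 1234 L/s; V = ΣQ_DR·Δt = 2.221 × 10^6 L.
Runoff depth d = V / A = 57.10 mm.
C = d / P = 57.10 / 101 = 0.57.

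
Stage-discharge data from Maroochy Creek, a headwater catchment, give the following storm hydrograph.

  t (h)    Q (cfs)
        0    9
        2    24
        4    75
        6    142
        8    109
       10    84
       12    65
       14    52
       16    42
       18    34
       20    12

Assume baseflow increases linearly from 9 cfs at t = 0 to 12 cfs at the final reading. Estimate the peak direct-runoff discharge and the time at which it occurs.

Q_p = 132.10 cfs at t = 6 h

Subtracting baseflow gives direct-runoff ordinates: 0.00, 14.70, 65.40, 132.10, 98.80, 73.50, 54.20, 40.90, 30.60, 22.30, 0.00 cfs.
The maximum is 132.10 cfs, occurring at the reading for t = 6 h.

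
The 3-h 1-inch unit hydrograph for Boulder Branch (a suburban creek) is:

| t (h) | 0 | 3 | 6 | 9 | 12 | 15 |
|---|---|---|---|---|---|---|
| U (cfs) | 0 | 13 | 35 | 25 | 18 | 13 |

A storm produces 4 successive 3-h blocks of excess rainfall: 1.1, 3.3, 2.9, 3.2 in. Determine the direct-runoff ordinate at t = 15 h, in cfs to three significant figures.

By discrete convolution, Q_j = Σ (P_i / 1 in) · U_{j−i}.
At t = 15 h (j=5): Q = (1.1/1)·13 + (3.3/1)·18 + (2.9/1)·25 + (3.2/1)·35 = 258 cfs.

Q ≈ 258 cfs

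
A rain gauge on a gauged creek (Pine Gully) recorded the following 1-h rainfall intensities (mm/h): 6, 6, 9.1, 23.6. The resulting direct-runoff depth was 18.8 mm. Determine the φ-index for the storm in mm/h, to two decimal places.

φ ≈ 6.95 mm/h

Only the 2 blocks with intensity above φ contribute runoff: 9.1, 23.6 mm/h.
Σ(I−φ)·Δt = d  ⇒  (9.1+23.6 − 2φ)·1 = 18.8
φ = (32.70 − 18.8/1) / 2 = 6.95 mm/h.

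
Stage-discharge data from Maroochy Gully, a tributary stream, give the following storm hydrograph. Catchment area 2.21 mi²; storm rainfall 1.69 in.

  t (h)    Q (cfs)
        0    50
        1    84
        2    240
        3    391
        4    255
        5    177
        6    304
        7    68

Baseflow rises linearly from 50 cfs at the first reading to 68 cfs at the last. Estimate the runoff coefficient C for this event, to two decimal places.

C ≈ 0.46

ΣQ_DR = 1097 cfs; V = ΣQ_DR·Δt = 3.949 × 10^6 ft³.
Runoff depth d = V / A = 0.7692 in.
C = d / P = 0.7692 / 1.69 = 0.46.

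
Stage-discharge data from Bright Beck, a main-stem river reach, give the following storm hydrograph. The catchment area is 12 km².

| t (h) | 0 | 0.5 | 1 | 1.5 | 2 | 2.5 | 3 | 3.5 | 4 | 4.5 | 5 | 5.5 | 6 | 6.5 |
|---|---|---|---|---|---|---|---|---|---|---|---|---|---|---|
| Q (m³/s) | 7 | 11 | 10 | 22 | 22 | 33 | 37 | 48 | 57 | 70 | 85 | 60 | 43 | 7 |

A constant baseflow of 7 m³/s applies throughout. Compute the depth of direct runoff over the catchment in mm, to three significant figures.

Direct runoff: 0.0, 4.0, 3.0, 15.0, 15.0, 26.0, 30.0, 41.0, 50.0, 63.0, 78.0, 53.0, 36.0, 0.0 m³/s; ΣQ_DR = 414.0 m³/s.
V = ΣQ_DR · Δt = 414.0 × 1800 s = 7.452 × 10^5 m³.
Over A = 12 km², depth = V / A = 62.1 mm.

d ≈ 62.1 mm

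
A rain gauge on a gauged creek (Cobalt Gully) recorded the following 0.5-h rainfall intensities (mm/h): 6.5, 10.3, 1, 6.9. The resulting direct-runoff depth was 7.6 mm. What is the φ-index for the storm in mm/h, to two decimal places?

Only the 3 blocks with intensity above φ contribute runoff: 6.5, 10.3, 6.9 mm/h.
Σ(I−φ)·Δt = d  ⇒  (6.5+10.3+6.9 − 3φ)·0.5 = 7.6
φ = (23.70 − 7.6/0.5) / 3 = 2.83 mm/h.

φ ≈ 2.83 mm/h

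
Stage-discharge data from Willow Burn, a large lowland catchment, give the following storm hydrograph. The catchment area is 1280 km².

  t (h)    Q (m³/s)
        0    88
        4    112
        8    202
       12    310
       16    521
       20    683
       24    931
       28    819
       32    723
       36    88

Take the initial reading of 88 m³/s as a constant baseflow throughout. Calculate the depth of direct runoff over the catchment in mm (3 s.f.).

Direct runoff: 0.0, 24.0, 114.0, 222.0, 433.0, 595.0, 843.0, 731.0, 635.0, 0.0 m³/s; ΣQ_DR = 3597 m³/s.
V = ΣQ_DR · Δt = 3597 × 14400 s = 5.180 × 10^7 m³.
Over A = 1280 km², depth = V / A = 40.5 mm.

d ≈ 40.5 mm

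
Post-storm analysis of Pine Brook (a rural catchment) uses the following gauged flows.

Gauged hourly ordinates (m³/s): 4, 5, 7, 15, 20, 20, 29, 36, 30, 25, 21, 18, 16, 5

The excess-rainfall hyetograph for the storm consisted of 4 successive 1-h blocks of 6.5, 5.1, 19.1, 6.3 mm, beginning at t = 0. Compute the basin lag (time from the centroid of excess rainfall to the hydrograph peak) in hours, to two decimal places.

t_L ≈ 4.82 h

Centroid of excess rainfall: t_c = Σ P_i·t̄_i / ΣP_i = 2.1811 h (block centres at 0.5, 1.5, 2.5, 3.5 h).
Hydrograph peak occurs at t = 7 h, so basin lag t_L = 7 − 2.1811 = 4.82 h.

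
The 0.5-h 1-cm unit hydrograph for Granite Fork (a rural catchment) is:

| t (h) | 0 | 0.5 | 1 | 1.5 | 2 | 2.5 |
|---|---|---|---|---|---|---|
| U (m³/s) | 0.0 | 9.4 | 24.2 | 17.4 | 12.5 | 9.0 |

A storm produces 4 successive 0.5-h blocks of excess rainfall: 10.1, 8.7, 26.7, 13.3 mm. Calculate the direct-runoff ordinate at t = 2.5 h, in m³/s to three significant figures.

Q ≈ 98.6 m³/s

By discrete convolution, Q_j = Σ (P_i / 10 mm) · U_{j−i}.
At t = 2.5 h (j=5): Q = (10.1/10)·9.0 + (8.7/10)·12.5 + (26.7/10)·17.4 + (13.3/10)·24.2 = 98.6 m³/s.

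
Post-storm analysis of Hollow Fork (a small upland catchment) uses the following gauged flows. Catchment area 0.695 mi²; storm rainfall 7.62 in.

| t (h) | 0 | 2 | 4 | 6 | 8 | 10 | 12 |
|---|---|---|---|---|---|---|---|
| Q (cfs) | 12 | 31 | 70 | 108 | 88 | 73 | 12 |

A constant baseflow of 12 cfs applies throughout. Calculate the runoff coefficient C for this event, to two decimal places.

ΣQ_DR = 310.0 cfs; V = ΣQ_DR·Δt = 2.232 × 10^6 ft³.
Runoff depth d = V / A = 1.382 in.
C = d / P = 1.382 / 7.62 = 0.18.

C ≈ 0.18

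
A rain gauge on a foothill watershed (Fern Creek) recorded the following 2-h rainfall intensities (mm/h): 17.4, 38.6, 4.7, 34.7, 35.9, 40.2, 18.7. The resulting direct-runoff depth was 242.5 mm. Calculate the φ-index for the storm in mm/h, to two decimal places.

φ ≈ 10.71 mm/h

Only the 6 blocks with intensity above φ contribute runoff: 17.4, 38.6, 34.7, 35.9, 40.2, 18.7 mm/h.
Σ(I−φ)·Δt = d  ⇒  (17.4+38.6+34.7+35.9+40.2+18.7 − 6φ)·2 = 242.5
φ = (185.5 − 242.5/2) / 6 = 10.71 mm/h.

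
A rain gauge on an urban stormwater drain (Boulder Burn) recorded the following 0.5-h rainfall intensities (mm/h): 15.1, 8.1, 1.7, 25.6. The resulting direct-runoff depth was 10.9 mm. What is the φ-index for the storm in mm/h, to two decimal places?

Only the 2 blocks with intensity above φ contribute runoff: 15.1, 25.6 mm/h.
Σ(I−φ)·Δt = d  ⇒  (15.1+25.6 − 2φ)·0.5 = 10.9
φ = (40.70 − 10.9/0.5) / 2 = 9.45 mm/h.

φ ≈ 9.45 mm/h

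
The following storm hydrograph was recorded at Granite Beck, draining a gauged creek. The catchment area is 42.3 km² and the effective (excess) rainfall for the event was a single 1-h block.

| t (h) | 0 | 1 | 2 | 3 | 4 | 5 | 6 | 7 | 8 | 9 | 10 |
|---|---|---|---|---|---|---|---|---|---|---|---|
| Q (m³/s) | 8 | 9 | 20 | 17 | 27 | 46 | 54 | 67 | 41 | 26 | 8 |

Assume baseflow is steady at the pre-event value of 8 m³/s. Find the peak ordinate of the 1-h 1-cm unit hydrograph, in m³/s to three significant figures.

Direct runoff: 0.0, 1.0, 12.0, 9.0, 19.0, 38.0, 46.0, 59.0, 33.0, 18.0, 0.0 m³/s; ΣQ_DR = 235.0 m³/s, peak = 59.0 m³/s.
Runoff depth d = ΣQ_DR·Δt / A = 235.0 × 3600 / (42.3 km²) = 20.00 mm.
The 1-cm UH is the DRH scaled by (10 mm)/d, so U_p = 59.0 × 10/20.00 = 29.5 m³/s.

U_p ≈ 29.5 m³/s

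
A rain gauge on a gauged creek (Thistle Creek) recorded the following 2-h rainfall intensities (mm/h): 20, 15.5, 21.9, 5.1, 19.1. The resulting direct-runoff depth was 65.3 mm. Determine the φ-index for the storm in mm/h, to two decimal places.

Only the 4 blocks with intensity above φ contribute runoff: 20, 15.5, 21.9, 19.1 mm/h.
Σ(I−φ)·Δt = d  ⇒  (20+15.5+21.9+19.1 − 4φ)·2 = 65.3
φ = (76.50 − 65.3/2) / 4 = 10.96 mm/h.

φ ≈ 10.96 mm/h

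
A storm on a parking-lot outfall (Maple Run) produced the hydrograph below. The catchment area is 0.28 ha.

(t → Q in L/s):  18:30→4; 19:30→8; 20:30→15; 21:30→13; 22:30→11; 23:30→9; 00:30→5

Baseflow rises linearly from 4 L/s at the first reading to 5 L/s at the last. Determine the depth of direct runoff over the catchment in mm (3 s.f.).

Direct runoff: 0.00, 3.83, 10.67, 8.50, 6.33, 4.17, 0.00 L/s; ΣQ_DR = 33.50 L/s.
V = ΣQ_DR · Δt = 33.50 × 3600 s = 1.206 × 10^5 L.
Over A = 0.28 ha, depth = V / A = 43.1 mm.

d ≈ 43.1 mm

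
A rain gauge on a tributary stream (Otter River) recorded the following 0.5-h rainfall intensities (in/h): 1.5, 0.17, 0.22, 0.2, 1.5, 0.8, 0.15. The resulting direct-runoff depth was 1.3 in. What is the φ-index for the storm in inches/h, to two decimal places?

φ ≈ 0.40 in/h

Only the 3 blocks with intensity above φ contribute runoff: 1.5, 1.5, 0.8 in/h.
Σ(I−φ)·Δt = d  ⇒  (1.5+1.5+0.8 − 3φ)·0.5 = 1.3
φ = (3.800 − 1.3/0.5) / 3 = 0.40 in/h.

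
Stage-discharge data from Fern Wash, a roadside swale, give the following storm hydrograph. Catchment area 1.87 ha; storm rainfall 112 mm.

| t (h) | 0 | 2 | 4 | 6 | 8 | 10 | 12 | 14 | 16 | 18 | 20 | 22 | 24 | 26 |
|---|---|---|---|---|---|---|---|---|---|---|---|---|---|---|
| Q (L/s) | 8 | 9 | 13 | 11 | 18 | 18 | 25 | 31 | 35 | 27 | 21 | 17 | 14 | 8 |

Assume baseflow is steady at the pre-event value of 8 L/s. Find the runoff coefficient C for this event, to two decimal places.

ΣQ_DR = 143.0 L/s; V = ΣQ_DR·Δt = 1.030 × 10^6 L.
Runoff depth d = V / A = 55.06 mm.
C = d / P = 55.06 / 112 = 0.49.

C ≈ 0.49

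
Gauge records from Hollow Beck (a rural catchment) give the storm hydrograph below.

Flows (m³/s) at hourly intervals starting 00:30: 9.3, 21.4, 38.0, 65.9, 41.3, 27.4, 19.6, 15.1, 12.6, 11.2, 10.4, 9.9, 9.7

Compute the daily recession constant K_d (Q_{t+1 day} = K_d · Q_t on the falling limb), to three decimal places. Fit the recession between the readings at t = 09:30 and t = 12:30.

Between t = 09:30 and t = 12:30 the flow falls from 11.2 to 9.7 m³/s over 3×1 h = 3 h.
Per-interval ratio K = (9.7/11.2)^(1/3) = 0.9532; K_d = K^(24/1) = 0.317.

K_d ≈ 0.317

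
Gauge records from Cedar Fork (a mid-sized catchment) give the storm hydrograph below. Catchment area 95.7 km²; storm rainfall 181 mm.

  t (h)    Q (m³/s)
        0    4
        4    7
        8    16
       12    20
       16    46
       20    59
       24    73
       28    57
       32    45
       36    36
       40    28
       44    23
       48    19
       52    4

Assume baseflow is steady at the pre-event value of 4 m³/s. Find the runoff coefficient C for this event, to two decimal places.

C ≈ 0.32

ΣQ_DR = 381.0 m³/s; V = ΣQ_DR·Δt = 5.486 × 10^6 m³.
Runoff depth d = V / A = 57.33 mm.
C = d / P = 57.33 / 181 = 0.32.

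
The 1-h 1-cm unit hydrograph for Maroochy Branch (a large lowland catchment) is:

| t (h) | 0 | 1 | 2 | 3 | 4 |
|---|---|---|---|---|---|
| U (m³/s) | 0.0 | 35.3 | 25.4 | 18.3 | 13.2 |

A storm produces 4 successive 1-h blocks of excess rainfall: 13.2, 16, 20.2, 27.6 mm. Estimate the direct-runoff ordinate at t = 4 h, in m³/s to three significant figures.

By discrete convolution, Q_j = Σ (P_i / 10 mm) · U_{j−i}.
At t = 4 h (j=4): Q = (13.2/10)·13.2 + (16/10)·18.3 + (20.2/10)·25.4 + (27.6/10)·35.3 = 195 m³/s.

Q ≈ 195 m³/s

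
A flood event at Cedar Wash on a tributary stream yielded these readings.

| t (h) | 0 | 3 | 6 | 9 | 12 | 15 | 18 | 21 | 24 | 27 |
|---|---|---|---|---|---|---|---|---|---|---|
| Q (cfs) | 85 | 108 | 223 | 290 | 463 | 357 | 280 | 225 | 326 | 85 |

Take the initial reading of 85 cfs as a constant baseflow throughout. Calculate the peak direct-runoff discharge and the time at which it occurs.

Q_p = 378.0 cfs at t = 12 h

Subtracting baseflow gives direct-runoff ordinates: 0.0, 23.0, 138.0, 205.0, 378.0, 272.0, 195.0, 140.0, 241.0, 0.0 cfs.
The maximum is 378.0 cfs, occurring at the reading for t = 12 h.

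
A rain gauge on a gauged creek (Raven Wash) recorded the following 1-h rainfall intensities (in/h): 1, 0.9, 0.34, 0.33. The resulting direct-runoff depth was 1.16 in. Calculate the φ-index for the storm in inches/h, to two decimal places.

φ ≈ 0.37 in/h

Only the 2 blocks with intensity above φ contribute runoff: 1, 0.9 in/h.
Σ(I−φ)·Δt = d  ⇒  (1+0.9 − 2φ)·1 = 1.16
φ = (1.900 − 1.16/1) / 2 = 0.37 in/h.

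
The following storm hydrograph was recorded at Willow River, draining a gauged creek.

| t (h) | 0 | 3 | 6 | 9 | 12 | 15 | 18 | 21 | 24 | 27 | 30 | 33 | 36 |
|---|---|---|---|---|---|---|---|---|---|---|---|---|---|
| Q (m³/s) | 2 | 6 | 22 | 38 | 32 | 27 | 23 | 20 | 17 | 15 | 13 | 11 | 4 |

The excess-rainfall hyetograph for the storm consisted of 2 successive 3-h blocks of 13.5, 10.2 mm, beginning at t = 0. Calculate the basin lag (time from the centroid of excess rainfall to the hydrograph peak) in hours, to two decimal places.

Centroid of excess rainfall: t_c = Σ P_i·t̄_i / ΣP_i = 2.7911 h (block centres at 1.5, 4.5 h).
Hydrograph peak occurs at t = 9 h, so basin lag t_L = 9 − 2.7911 = 6.21 h.

t_L ≈ 6.21 h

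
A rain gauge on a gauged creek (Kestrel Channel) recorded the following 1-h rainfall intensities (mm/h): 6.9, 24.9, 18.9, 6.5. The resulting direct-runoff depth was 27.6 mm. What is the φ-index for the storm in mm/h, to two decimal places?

Only the 2 blocks with intensity above φ contribute runoff: 24.9, 18.9 mm/h.
Σ(I−φ)·Δt = d  ⇒  (24.9+18.9 − 2φ)·1 = 27.6
φ = (43.80 − 27.6/1) / 2 = 8.10 mm/h.

φ ≈ 8.10 mm/h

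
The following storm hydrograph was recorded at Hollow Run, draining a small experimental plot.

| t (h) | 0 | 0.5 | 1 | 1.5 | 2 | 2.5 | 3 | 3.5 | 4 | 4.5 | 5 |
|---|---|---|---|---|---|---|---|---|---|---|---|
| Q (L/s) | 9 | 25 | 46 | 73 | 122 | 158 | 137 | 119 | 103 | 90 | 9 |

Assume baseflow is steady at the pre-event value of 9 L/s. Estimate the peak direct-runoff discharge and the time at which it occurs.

Subtracting baseflow gives direct-runoff ordinates: 0.0, 16.0, 37.0, 64.0, 113.0, 149.0, 128.0, 110.0, 94.0, 81.0, 0.0 L/s.
The maximum is 149.0 L/s, occurring at the reading for t = 2.5 h.

Q_p = 149.0 L/s at t = 2.5 h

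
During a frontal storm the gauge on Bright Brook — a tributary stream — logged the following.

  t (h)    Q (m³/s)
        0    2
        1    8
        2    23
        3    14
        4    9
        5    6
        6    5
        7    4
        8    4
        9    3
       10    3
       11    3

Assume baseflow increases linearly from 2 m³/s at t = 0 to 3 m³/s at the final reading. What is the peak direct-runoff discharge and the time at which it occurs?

Q_p = 20.82 m³/s at t = 2 h

Subtracting baseflow gives direct-runoff ordinates: 0.00, 5.91, 20.82, 11.73, 6.64, 3.55, 2.45, 1.36, 1.27, 0.18, 0.09, 0.00 m³/s.
The maximum is 20.82 m³/s, occurring at the reading for t = 2 h.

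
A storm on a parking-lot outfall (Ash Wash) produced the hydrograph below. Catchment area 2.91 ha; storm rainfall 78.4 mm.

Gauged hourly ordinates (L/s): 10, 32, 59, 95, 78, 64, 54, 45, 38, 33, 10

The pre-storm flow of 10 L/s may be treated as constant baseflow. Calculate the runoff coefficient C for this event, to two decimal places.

C ≈ 0.64

ΣQ_DR = 408.0 L/s; V = ΣQ_DR·Δt = 1.469 × 10^6 L.
Runoff depth d = V / A = 50.47 mm.
C = d / P = 50.47 / 78.4 = 0.64.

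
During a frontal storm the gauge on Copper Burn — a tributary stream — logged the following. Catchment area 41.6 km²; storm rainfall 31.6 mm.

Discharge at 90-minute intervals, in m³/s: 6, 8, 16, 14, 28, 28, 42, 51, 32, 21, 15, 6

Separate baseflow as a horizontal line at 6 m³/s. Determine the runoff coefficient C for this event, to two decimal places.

ΣQ_DR = 195.0 m³/s; V = ΣQ_DR·Δt = 1.053 × 10^6 m³.
Runoff depth d = V / A = 25.31 mm.
C = d / P = 25.31 / 31.6 = 0.80.

C ≈ 0.80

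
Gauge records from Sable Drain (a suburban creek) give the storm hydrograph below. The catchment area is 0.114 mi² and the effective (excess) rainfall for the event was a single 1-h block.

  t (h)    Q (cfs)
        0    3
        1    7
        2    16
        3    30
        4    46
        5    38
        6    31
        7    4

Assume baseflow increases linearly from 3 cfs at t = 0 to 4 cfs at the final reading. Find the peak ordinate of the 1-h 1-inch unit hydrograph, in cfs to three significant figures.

U_p ≈ 21.2 cfs

Direct runoff: 0.00, 3.86, 12.71, 26.57, 42.43, 34.29, 27.14, 0.00 cfs; ΣQ_DR = 147.0 cfs, peak = 42.43 cfs.
Runoff depth d = ΣQ_DR·Δt / A = 147.0 × 3600 / (0.114 mi²) = 1.998 in.
The 1-inch UH is the DRH scaled by (1 in)/d, so U_p = 42.43 × 1/1.998 = 21.2 cfs.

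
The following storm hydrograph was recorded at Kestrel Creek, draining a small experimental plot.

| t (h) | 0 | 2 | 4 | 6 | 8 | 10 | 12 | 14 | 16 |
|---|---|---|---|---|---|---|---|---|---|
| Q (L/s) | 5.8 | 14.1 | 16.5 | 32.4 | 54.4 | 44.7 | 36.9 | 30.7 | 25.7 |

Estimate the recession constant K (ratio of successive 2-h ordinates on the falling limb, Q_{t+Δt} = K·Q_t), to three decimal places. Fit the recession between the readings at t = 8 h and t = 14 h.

Using the recession-limb readings at t = 8 h and t = 14 h: Q falls from 54.4 to 30.7 L/s over 3 intervals.
K = (Q₂/Q₁)^(1/3) = (30.7/54.4)^(1/3) = 0.826.

K ≈ 0.826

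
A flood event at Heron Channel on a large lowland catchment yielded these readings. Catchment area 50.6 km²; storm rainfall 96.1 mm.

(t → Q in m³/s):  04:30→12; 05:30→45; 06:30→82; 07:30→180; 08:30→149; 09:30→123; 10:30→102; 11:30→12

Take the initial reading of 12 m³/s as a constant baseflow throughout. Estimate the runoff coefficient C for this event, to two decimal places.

C ≈ 0.45

ΣQ_DR = 609.0 m³/s; V = ΣQ_DR·Δt = 2.192 × 10^6 m³.
Runoff depth d = V / A = 43.33 mm.
C = d / P = 43.33 / 96.1 = 0.45.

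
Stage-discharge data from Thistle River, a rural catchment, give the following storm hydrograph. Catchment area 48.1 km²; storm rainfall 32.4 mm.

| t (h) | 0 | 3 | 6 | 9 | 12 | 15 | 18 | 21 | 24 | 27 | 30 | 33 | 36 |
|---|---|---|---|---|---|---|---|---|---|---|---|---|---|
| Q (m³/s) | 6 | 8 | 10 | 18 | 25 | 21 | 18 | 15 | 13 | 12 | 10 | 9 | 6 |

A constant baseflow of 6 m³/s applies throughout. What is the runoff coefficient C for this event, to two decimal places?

ΣQ_DR = 93.00 m³/s; V = ΣQ_DR·Δt = 1.004 × 10^6 m³.
Runoff depth d = V / A = 20.88 mm.
C = d / P = 20.88 / 32.4 = 0.64.

C ≈ 0.64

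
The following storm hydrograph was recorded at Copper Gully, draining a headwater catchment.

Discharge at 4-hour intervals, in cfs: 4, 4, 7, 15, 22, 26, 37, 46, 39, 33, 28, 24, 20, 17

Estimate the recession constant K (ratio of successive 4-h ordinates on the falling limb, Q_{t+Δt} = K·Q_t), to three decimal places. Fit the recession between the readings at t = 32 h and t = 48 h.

Using the recession-limb readings at t = 32 h and t = 48 h: Q falls from 39 to 20 cfs over 4 intervals.
K = (Q₂/Q₁)^(1/4) = (20/39)^(1/4) = 0.846.

K ≈ 0.846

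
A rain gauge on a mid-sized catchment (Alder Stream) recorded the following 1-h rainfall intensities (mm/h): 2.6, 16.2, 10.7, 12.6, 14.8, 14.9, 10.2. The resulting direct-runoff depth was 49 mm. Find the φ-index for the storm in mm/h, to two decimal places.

Only the 6 blocks with intensity above φ contribute runoff: 16.2, 10.7, 12.6, 14.8, 14.9, 10.2 mm/h.
Σ(I−φ)·Δt = d  ⇒  (16.2+10.7+12.6+14.8+14.9+10.2 − 6φ)·1 = 49
φ = (79.40 − 49/1) / 6 = 5.07 mm/h.

φ ≈ 5.07 mm/h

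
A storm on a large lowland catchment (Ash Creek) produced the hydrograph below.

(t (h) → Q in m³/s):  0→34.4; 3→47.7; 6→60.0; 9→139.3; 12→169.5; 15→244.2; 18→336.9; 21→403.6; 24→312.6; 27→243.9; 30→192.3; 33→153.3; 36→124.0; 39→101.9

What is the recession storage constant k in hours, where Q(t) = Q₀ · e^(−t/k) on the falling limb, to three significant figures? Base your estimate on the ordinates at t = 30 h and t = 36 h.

k ≈ 13.7 h

On the falling limb, Q drops from 192.3 to 124.0 m³/s between t = 30 h and t = 36 h (Δt = 6 h).
k = −Δt / ln(Q₂/Q₁) = −6 / ln(124.0/192.3) = 13.7 h.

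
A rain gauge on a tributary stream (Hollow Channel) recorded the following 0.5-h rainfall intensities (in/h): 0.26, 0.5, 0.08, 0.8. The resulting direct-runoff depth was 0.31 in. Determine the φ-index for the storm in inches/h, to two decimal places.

Only the 2 blocks with intensity above φ contribute runoff: 0.5, 0.8 in/h.
Σ(I−φ)·Δt = d  ⇒  (0.5+0.8 − 2φ)·0.5 = 0.31
φ = (1.300 − 0.31/0.5) / 2 = 0.34 in/h.

φ ≈ 0.34 in/h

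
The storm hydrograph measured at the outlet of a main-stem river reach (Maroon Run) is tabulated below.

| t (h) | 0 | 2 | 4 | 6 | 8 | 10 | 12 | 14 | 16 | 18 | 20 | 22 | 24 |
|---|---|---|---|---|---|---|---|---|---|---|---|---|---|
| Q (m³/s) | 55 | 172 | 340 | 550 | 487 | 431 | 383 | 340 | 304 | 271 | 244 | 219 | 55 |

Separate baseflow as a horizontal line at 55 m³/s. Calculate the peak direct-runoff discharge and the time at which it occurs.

Q_p = 495.0 m³/s at t = 6 h

Subtracting baseflow gives direct-runoff ordinates: 0.0, 117.0, 285.0, 495.0, 432.0, 376.0, 328.0, 285.0, 249.0, 216.0, 189.0, 164.0, 0.0 m³/s.
The maximum is 495.0 m³/s, occurring at the reading for t = 6 h.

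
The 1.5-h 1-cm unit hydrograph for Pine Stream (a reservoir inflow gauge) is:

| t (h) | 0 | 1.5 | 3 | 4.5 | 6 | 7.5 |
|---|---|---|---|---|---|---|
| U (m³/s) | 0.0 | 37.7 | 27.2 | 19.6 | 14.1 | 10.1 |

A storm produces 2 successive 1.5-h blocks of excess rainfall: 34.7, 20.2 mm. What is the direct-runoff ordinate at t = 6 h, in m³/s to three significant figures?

Q ≈ 88.5 m³/s

By discrete convolution, Q_j = Σ (P_i / 10 mm) · U_{j−i}.
At t = 6 h (j=4): Q = (34.7/10)·14.1 + (20.2/10)·19.6 = 88.5 m³/s.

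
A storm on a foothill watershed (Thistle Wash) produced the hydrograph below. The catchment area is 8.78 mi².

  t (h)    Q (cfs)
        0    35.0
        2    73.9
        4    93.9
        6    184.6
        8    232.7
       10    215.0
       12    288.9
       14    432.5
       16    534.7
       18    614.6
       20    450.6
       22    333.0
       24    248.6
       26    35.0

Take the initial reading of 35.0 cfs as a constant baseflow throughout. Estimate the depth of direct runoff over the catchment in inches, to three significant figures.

Direct runoff: 0.0, 38.9, 58.9, 149.6, 197.7, 180.0, 253.9, 397.5, 499.7, 579.6, 415.6, 298.0, 213.6, 0.0 cfs; ΣQ_DR = 3283 cfs.
V = ΣQ_DR · Δt = 3283 × 7200 s = 2.364 × 10^7 ft³.
Over A = 8.78 mi², depth = V / A = 1.16 in.

d ≈ 1.16 in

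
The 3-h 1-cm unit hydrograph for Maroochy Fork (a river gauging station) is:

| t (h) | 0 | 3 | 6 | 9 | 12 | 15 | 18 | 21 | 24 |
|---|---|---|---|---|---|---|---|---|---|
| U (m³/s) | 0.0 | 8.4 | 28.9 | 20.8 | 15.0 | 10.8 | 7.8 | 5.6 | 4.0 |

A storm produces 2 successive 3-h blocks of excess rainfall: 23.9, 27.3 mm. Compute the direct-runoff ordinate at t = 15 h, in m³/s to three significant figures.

Q ≈ 66.8 m³/s

By discrete convolution, Q_j = Σ (P_i / 10 mm) · U_{j−i}.
At t = 15 h (j=5): Q = (23.9/10)·10.8 + (27.3/10)·15.0 = 66.8 m³/s.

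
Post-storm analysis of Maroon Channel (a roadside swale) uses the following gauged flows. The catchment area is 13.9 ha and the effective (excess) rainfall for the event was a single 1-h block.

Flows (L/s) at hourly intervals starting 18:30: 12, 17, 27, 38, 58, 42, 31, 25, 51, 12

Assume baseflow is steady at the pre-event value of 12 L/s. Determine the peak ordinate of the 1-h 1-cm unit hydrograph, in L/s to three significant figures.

U_p ≈ 92.0 L/s

Direct runoff: 0.0, 5.0, 15.0, 26.0, 46.0, 30.0, 19.0, 13.0, 39.0, 0.0 L/s; ΣQ_DR = 193.0 L/s, peak = 46.0 L/s.
Runoff depth d = ΣQ_DR·Δt / A = 193.0 × 3600 / (13.9 ha) = 4.999 mm.
The 1-cm UH is the DRH scaled by (10 mm)/d, so U_p = 46.0 × 10/4.999 = 92.0 L/s.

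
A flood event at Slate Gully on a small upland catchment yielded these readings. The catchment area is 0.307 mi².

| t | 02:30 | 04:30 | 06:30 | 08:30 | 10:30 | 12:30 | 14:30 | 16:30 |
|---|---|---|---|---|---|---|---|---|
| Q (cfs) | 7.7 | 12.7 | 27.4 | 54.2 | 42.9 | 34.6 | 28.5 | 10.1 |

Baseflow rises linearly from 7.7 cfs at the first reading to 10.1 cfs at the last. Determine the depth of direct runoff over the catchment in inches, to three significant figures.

d ≈ 1.48 in

Direct runoff: 0.00, 4.66, 19.01, 45.47, 33.83, 25.19, 18.74, 0.00 cfs; ΣQ_DR = 146.9 cfs.
V = ΣQ_DR · Δt = 146.9 × 7200 s = 1.058 × 10^6 ft³.
Over A = 0.307 mi², depth = V / A = 1.48 in.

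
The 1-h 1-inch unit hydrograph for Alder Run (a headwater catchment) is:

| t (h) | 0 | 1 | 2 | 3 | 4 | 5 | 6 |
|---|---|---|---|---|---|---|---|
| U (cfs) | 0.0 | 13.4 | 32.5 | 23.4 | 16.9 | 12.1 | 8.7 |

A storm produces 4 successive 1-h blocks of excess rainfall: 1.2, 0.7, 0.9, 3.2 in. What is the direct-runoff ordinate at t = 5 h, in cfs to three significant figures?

Q ≈ 151 cfs

By discrete convolution, Q_j = Σ (P_i / 1 in) · U_{j−i}.
At t = 5 h (j=5): Q = (1.2/1)·12.1 + (0.7/1)·16.9 + (0.9/1)·23.4 + (3.2/1)·32.5 = 151 cfs.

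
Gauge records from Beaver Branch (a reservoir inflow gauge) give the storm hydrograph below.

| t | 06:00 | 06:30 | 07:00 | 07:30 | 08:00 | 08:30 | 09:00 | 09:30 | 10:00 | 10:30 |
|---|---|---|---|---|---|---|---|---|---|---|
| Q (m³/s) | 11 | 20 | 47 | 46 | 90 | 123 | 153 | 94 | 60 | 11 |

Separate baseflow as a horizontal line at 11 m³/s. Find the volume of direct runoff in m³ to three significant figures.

Direct-runoff ordinates (Q − Q_b): 0.0, 9.0, 36.0, 35.0, 79.0, 112.0, 142.0, 83.0, 49.0, 0.0 m³/s.
ΣQ_DR = 545.0 m³/s.
With Δt = 0.5 h = 1800 s, V = ΣQ_DR · Δt = 545.0 × 1800 = 9.81 × 10^5 m³.

V ≈ 9.81 × 10^5 m³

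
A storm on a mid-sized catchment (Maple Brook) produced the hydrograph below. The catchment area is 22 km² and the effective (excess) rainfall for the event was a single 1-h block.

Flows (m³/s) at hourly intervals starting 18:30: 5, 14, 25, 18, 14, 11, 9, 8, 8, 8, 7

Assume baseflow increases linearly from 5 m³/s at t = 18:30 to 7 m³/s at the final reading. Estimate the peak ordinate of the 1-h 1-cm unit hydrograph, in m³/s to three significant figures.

Direct runoff: 0.00, 8.80, 19.60, 12.40, 8.20, 5.00, 2.80, 1.60, 1.40, 1.20, 0.00 m³/s; ΣQ_DR = 61.00 m³/s, peak = 19.60 m³/s.
Runoff depth d = ΣQ_DR·Δt / A = 61.00 × 3600 / (22 km²) = 9.982 mm.
The 1-cm UH is the DRH scaled by (10 mm)/d, so U_p = 19.60 × 10/9.982 = 19.6 m³/s.

U_p ≈ 19.6 m³/s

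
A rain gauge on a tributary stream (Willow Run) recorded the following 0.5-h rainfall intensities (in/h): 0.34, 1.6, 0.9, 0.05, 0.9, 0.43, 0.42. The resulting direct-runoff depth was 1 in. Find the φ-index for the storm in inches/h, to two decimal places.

Only the 3 blocks with intensity above φ contribute runoff: 1.6, 0.9, 0.9 in/h.
Σ(I−φ)·Δt = d  ⇒  (1.6+0.9+0.9 − 3φ)·0.5 = 1
φ = (3.400 − 1/0.5) / 3 = 0.47 in/h.

φ ≈ 0.47 in/h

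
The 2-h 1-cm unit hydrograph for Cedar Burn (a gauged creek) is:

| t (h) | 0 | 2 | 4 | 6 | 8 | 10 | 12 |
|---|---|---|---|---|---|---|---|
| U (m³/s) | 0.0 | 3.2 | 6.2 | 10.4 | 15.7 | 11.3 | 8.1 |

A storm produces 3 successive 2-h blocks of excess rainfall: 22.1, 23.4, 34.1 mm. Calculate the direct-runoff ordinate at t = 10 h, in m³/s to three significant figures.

By discrete convolution, Q_j = Σ (P_i / 10 mm) · U_{j−i}.
At t = 10 h (j=5): Q = (22.1/10)·11.3 + (23.4/10)·15.7 + (34.1/10)·10.4 = 97.2 m³/s.

Q ≈ 97.2 m³/s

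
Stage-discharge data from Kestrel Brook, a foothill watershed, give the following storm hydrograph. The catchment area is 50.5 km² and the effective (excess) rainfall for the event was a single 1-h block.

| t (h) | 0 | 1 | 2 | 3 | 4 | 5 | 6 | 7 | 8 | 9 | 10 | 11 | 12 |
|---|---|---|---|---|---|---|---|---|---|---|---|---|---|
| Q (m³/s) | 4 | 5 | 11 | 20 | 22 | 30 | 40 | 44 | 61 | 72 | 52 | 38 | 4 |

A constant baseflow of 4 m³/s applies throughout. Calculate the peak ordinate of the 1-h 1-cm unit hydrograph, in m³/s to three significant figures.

Direct runoff: 0.0, 1.0, 7.0, 16.0, 18.0, 26.0, 36.0, 40.0, 57.0, 68.0, 48.0, 34.0, 0.0 m³/s; ΣQ_DR = 351.0 m³/s, peak = 68.0 m³/s.
Runoff depth d = ΣQ_DR·Δt / A = 351.0 × 3600 / (50.5 km²) = 25.02 mm.
The 1-cm UH is the DRH scaled by (10 mm)/d, so U_p = 68.0 × 10/25.02 = 27.2 m³/s.

U_p ≈ 27.2 m³/s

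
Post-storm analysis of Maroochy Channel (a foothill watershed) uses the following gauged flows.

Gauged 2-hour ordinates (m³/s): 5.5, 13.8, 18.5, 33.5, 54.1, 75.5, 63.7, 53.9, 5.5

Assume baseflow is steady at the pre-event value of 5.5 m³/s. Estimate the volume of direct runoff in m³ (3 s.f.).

V ≈ 1.98 × 10^6 m³

Direct-runoff ordinates (Q − Q_b): 0.0, 8.3, 13.0, 28.0, 48.6, 70.0, 58.2, 48.4, 0.0 m³/s.
ΣQ_DR = 274.5 m³/s.
With Δt = 2 h = 7200 s, V = ΣQ_DR · Δt = 274.5 × 7200 = 1.98 × 10^6 m³.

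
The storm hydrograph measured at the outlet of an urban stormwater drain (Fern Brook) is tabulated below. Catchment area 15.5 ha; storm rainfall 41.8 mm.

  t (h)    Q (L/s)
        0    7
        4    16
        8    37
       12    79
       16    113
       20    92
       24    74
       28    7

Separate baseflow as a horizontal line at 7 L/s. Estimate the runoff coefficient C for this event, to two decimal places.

ΣQ_DR = 369.0 L/s; V = ΣQ_DR·Δt = 5.314 × 10^6 L.
Runoff depth d = V / A = 34.28 mm.
C = d / P = 34.28 / 41.8 = 0.82.

C ≈ 0.82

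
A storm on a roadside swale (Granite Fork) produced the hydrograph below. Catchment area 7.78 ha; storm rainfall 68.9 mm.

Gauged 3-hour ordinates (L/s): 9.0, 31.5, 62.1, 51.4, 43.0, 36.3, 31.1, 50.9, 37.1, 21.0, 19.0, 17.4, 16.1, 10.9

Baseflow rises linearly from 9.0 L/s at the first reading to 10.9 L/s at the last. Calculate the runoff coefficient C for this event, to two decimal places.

ΣQ_DR = 297.5 L/s; V = ΣQ_DR·Δt = 3.213 × 10^6 L.
Runoff depth d = V / A = 41.30 mm.
C = d / P = 41.30 / 68.9 = 0.60.

C ≈ 0.60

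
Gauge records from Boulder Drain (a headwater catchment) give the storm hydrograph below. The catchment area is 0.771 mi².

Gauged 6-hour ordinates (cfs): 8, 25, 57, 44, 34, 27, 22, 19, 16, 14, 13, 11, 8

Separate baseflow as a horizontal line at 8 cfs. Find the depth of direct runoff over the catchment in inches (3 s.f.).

Direct runoff: 0.0, 17.0, 49.0, 36.0, 26.0, 19.0, 14.0, 11.0, 8.0, 6.0, 5.0, 3.0, 0.0 cfs; ΣQ_DR = 194.0 cfs.
V = ΣQ_DR · Δt = 194.0 × 21600 s = 4.190 × 10^6 ft³.
Over A = 0.771 mi², depth = V / A = 2.34 in.

d ≈ 2.34 in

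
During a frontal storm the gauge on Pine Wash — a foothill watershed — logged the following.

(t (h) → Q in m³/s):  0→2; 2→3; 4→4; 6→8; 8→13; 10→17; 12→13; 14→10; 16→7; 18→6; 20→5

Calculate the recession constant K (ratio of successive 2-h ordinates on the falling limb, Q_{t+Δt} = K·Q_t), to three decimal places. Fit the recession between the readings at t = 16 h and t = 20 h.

K ≈ 0.845

Using the recession-limb readings at t = 16 h and t = 20 h: Q falls from 7 to 5 m³/s over 2 intervals.
K = (Q₂/Q₁)^(1/2) = (5/7)^(1/2) = 0.845.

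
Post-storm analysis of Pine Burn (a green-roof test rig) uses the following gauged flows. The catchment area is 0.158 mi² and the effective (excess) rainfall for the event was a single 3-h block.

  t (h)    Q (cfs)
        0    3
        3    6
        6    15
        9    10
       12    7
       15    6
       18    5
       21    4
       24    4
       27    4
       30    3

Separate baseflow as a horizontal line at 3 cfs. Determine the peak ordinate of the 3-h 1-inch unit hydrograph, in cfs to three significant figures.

Direct runoff: 0.0, 3.0, 12.0, 7.0, 4.0, 3.0, 2.0, 1.0, 1.0, 1.0, 0.0 cfs; ΣQ_DR = 34.00 cfs, peak = 12.0 cfs.
Runoff depth d = ΣQ_DR·Δt / A = 34.00 × 10800 / (0.158 mi²) = 1.000 in.
The 1-inch UH is the DRH scaled by (1 in)/d, so U_p = 12.0 × 1/1.000 = 12.0 cfs.

U_p ≈ 12.0 cfs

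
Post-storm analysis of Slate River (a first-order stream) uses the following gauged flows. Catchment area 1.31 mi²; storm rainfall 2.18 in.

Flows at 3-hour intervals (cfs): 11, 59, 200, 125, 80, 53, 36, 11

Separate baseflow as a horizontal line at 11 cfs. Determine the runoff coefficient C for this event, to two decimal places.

C ≈ 0.79

ΣQ_DR = 487.0 cfs; V = ΣQ_DR·Δt = 5.260 × 10^6 ft³.
Runoff depth d = V / A = 1.728 in.
C = d / P = 1.728 / 2.18 = 0.79.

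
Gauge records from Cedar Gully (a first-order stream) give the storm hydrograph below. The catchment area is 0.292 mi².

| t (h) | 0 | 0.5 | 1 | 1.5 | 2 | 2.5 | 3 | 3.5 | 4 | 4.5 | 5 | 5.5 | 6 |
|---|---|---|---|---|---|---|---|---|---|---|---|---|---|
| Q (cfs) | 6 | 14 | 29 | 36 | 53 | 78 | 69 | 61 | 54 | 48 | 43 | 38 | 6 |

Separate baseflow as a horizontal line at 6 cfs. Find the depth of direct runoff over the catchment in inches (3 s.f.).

Direct runoff: 0.0, 8.0, 23.0, 30.0, 47.0, 72.0, 63.0, 55.0, 48.0, 42.0, 37.0, 32.0, 0.0 cfs; ΣQ_DR = 457.0 cfs.
V = ΣQ_DR · Δt = 457.0 × 1800 s = 8.226 × 10^5 ft³.
Over A = 0.292 mi², depth = V / A = 1.21 in.

d ≈ 1.21 in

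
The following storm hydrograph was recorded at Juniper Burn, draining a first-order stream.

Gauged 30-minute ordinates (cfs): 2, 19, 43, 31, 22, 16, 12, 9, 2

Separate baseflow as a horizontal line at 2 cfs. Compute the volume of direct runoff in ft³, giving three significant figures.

Direct-runoff ordinates (Q − Q_b): 0.0, 17.0, 41.0, 29.0, 20.0, 14.0, 10.0, 7.0, 0.0 cfs.
ΣQ_DR = 138.0 cfs.
With Δt = 0.5 h = 1800 s, V = ΣQ_DR · Δt = 138.0 × 1800 = 2.48 × 10^5 ft³.

V ≈ 2.48 × 10^5 ft³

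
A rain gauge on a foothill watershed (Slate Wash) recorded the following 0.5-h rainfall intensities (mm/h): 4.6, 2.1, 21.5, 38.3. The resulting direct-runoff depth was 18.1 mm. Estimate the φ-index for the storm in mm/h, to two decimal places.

φ ≈ 11.80 mm/h

Only the 2 blocks with intensity above φ contribute runoff: 21.5, 38.3 mm/h.
Σ(I−φ)·Δt = d  ⇒  (21.5+38.3 − 2φ)·0.5 = 18.1
φ = (59.80 − 18.1/0.5) / 2 = 11.80 mm/h.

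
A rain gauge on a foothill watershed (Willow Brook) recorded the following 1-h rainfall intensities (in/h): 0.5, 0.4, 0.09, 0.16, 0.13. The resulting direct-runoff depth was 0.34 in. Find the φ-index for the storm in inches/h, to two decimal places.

φ ≈ 0.28 in/h

Only the 2 blocks with intensity above φ contribute runoff: 0.5, 0.4 in/h.
Σ(I−φ)·Δt = d  ⇒  (0.5+0.4 − 2φ)·1 = 0.34
φ = (0.9000 − 0.34/1) / 2 = 0.28 in/h.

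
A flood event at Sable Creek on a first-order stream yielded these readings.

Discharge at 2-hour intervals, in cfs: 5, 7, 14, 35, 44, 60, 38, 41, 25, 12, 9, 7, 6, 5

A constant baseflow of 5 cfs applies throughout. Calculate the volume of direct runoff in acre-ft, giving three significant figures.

Direct-runoff ordinates (Q − Q_b): 0.0, 2.0, 9.0, 30.0, 39.0, 55.0, 33.0, 36.0, 20.0, 7.0, 4.0, 2.0, 1.0, 0.0 cfs.
ΣQ_DR = 238.0 cfs.
With Δt = 2 h = 7200 s, V = ΣQ_DR · Δt = 238.0 × 7200 = 1.71 × 10^6 ft³ = 39.3 acre-ft.

V ≈ 39.3 acre-ft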